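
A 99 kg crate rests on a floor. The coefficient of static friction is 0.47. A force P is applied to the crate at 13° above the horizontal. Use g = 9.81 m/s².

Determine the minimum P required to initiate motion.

P ≈ 423 N

N = m g − P sin α (the pull lifts the crate).
At impending slip, P cos α = μ_s N = μ_s (m g − P sin α).
Solving: P (cos α + μ_s sin α) = μ_s m g → P = 0.47×971/(cos 13° + 0.47 sin 13°) = 456/1.08 = 423 N.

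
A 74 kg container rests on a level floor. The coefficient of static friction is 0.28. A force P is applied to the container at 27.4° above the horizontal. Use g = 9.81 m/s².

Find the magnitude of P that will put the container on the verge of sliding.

P ≈ 200 N

N = m g − P sin α (the pull lifts the container).
At impending slip, P cos α = μ_s N = μ_s (m g − P sin α).
Solving: P (cos α + μ_s sin α) = μ_s m g → P = 0.28×726/(cos 27.4° + 0.28 sin 27.4°) = 203/1.017 = 200 N.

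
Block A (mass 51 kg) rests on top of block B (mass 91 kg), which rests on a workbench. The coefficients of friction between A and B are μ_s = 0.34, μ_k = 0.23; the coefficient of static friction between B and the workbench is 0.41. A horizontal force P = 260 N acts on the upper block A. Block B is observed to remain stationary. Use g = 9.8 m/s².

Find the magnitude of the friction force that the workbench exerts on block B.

f ≈ 115 N

Between the blocks, N₁ = m_A g = 499.8 N.
So the A–B interface can sustain at most μ_s N₁ = 169.9 N of static friction.
Since P = 260 N > 169.9 N, A slides on B; the A–B friction is kinetic: f₁ = μ_k N₁ = 0.23×499.8 = 115 N.
B experiences an equal 115 N forward from A (third law). B is in equilibrium, so the floor supplies f₂ = 115 N of static friction (limit μ_s(m_A+m_B)g = 570.6 N, not exceeded).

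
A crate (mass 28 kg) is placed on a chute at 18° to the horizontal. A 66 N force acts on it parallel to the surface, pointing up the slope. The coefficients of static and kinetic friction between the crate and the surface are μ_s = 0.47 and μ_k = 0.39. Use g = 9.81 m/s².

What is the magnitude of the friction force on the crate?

The normal reaction is N = m g cos θ = 261.2 N.
Parallel to the incline, ΣF = 0 gives f = m g sin θ − P = 84.88 − 66 = 18.88 N (up-slope positive).
The static-friction ceiling is μ_s N = 0.47 × 261.2 = 122.8 N.
Since |18.88| ≤ 122.8 N, the crate remains in static equilibrium and friction takes exactly the required value.

f ≈ 18.9 N (up the incline)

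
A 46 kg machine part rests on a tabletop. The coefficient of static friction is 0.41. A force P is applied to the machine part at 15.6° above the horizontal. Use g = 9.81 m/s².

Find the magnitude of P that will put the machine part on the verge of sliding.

N = m g − P sin α (the pull lifts the machine part).
At impending slip, P cos α = μ_s N = μ_s (m g − P sin α).
Solving: P (cos α + μ_s sin α) = μ_s m g → P = 0.41×451/(cos 15.6° + 0.41 sin 15.6°) = 185/1.073 = 172 N.

P ≈ 172 N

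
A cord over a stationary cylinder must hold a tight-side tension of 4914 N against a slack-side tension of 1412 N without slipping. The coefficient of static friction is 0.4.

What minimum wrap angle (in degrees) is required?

β_min ≈ 179°

T₂/T₁ = e^{μβ} → β = ln(T₂/T₁)/μ.
β = ln(4914/1412)/0.4 = 1.247/0.4 = 3.118 rad.
In degrees: β = 3.118 × 180/π = 179°.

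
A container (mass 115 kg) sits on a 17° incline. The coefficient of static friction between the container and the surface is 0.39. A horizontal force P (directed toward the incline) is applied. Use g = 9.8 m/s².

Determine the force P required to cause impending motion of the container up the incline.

P ≈ 890 N

At impending motion up the slope, friction acts down-slope at its limit: f = μ_s N.
Perpendicular to the incline: N = m g cos θ + P sin θ.
Along the incline: P cos θ = m g sin θ + μ_s N = m g sin θ + μ_s (m g cos θ + P sin θ).
Solving, P (cos θ − μ_s sin θ) = m g (sin θ + μ_s cos θ), so P = 115×9.8×(sin 17° + 0.39 cos 17°)/(cos 17° − 0.39 sin 17°) = 1130×0.6653/0.8423 = 890 N.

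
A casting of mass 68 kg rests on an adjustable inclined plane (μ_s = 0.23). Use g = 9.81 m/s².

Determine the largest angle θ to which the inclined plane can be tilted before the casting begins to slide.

At the slip threshold, m g sin θ = μ_s · m g cos θ, so tan θ = μ_s.
θ_max = arctan(0.23) = 13°.

θ_max ≈ 13°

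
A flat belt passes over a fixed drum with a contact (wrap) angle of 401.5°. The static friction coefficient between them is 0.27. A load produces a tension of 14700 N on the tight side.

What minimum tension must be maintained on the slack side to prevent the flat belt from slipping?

T_min ≈ 2220 N

Capstan equation at impending slip: T_tight/T_slack = e^{μβ}.
β = 401.5° = 7.007 rad; e^{μβ} = e^{0.27×7.007} = 6.633.
T_slack = T_tight / e^{μβ} = 14700 / 6.633 = 2220 N.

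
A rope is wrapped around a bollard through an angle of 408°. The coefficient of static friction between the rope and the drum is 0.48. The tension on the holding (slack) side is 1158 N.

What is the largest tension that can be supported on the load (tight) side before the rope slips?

T_max ≈ 35300 N

At impending slip the capstan equation gives T₂/T₁ = e^{μβ} with β in radians.
β = 408° × π/180 = 7.121 rad.
e^{μβ} = e^{0.48×7.121} = 30.51.
T₂ = T₁ · e^{μβ} = 1158 × 30.51 = 35300 N.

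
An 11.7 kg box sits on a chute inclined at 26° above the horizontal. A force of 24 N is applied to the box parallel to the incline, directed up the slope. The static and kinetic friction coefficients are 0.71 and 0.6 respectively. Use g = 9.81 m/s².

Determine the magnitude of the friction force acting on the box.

Normal force: N = m g cos θ = 11.7 × 9.81 × cos 26° = 103.2 N.
For equilibrium along the incline the friction force must supply f = m g sin θ − P = 50.31 − 24 = 26.31 N (positive meaning up-slope).
Static friction can supply at most μ_s N = 73.24 N.
Since |26.31| ≤ 73.24 N, the box remains in static equilibrium and friction takes exactly the required value.

f ≈ 26.3 N (up the incline)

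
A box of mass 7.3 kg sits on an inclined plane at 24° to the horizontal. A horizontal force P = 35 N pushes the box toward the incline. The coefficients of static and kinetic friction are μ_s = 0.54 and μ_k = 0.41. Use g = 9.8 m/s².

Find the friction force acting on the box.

f ≈ 2.88 N (down the incline)

Resolve perpendicular to the incline: N = m g cos θ + P sin θ = 7.3×9.8×cos 24° + 35×sin 24° = 79.59 N.
Parallel to the incline: P cos θ − m g sin θ = 31.97 − 29.1 = 2.876 N; the friction needed to balance this is 2.876 N acting down the slope.
The limit of static friction is μ_s N = 42.98 N.
|f_req| = 2.876 ≤ 42.98 N → the box is in equilibrium; friction equals the required value.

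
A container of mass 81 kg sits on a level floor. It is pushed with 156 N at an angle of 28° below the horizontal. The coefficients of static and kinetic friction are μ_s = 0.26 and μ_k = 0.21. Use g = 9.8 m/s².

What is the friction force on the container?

The vertical component of P adds to the normal force: N = m g + P sin α = 793.8 + 73.24 = 867 N.
Horizontally, friction must balance P cos α = 137.7 N.
μ_s N = 0.26 × 867 = 225.4 N.
Since 137.7 N does not exceed the limit, the container stays at rest and f = 138 N.

f ≈ 138 N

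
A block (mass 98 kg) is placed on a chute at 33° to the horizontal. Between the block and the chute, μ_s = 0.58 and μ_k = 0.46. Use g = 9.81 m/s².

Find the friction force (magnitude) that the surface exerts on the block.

Perpendicular to the surface, N = m g cos θ = 98·9.81·cos 33° = 806.3 N.
For equilibrium along the incline, friction must balance the weight component: f = m g sin θ = 523.6 N up the slope.
The static-friction ceiling is μ_s N = 0.58 × 806.3 = 467.6 N.
|523.6| exceeds 467.6 N, so the block slips down-slope; friction is kinetic, f = μ_k N = 0.46×806.3 = 371 N.

f ≈ 371 N (up the incline)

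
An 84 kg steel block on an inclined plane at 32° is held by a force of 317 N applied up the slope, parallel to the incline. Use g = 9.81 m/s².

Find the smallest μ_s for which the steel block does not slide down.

N = m g cos θ = 698.8 N.
Friction must make up the shortfall along the incline: f = m g sin θ − P = 436.7 − 317 = 119.7 N.
At the threshold f = μ_s N, so μ_s,min = 119.7/698.8 = 0.171.

μ_s,min ≈ 0.171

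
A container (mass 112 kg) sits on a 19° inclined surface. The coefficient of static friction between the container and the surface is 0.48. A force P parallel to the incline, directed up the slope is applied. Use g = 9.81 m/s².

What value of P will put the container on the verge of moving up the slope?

At impending motion up the slope, friction acts down-slope at its limit: f = μ_s N.
P is parallel to the surface, so N = m g cos θ = 1040 N.
Along the incline: P = m g sin θ + μ_s N = 358 + 0.48×1040 = 856 N.

P ≈ 856 N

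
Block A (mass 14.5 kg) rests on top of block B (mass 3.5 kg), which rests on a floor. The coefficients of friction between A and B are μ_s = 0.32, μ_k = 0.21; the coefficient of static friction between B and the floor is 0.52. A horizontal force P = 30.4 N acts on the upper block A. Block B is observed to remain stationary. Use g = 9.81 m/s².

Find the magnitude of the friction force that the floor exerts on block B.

f ≈ 30.4 N

Between the blocks, N₁ = m_A g = 142.2 N.
Maximum static friction on A from B: μ_s N₁ = 0.32×142.2 = 45.52 N.
P = 30.4 N is within that limit, so A and B move together (both at rest); the A–B friction is simply f₁ = P = 30.4 N.
B experiences an equal 30.4 N forward from A (third law). B is in equilibrium, so the floor supplies f₂ = 30.4 N of static friction (limit μ_s(m_A+m_B)g = 91.82 N, not exceeded).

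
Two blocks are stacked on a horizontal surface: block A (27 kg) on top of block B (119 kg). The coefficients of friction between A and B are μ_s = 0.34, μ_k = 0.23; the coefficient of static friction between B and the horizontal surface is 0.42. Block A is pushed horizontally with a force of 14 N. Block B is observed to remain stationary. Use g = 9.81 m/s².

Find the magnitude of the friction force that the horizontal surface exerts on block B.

f ≈ 14 N

Between the blocks, N₁ = m_A g = 264.9 N.
Maximum static friction on A from B: μ_s N₁ = 0.34×264.9 = 90.06 N.
P = 14 N is within that limit, so A and B move together (both at rest); the A–B friction is simply f₁ = P = 14 N.
B experiences an equal 14 N forward from A (third law). B is in equilibrium, so the floor supplies f₂ = 14 N of static friction (limit μ_s(m_A+m_B)g = 601.5 N, not exceeded).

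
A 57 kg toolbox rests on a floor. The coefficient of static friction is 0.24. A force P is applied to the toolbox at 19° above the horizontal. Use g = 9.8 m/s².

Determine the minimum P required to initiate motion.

N = m g − P sin α (the pull lifts the toolbox).
At impending slip, P cos α = μ_s N = μ_s (m g − P sin α).
Solving: P (cos α + μ_s sin α) = μ_s m g → P = 0.24×559/(cos 19° + 0.24 sin 19°) = 134/1.024 = 131 N.

P ≈ 131 N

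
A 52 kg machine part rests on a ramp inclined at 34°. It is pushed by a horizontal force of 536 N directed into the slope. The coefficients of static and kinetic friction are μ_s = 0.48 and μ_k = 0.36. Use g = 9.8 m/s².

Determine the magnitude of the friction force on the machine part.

f ≈ 159 N (down the incline)

Normal direction: N = m g cos θ + P sin θ = 722.2 N.
Along the incline, the net driving force (taking up-slope positive) is P cos θ − m g sin θ = 444.4 − 285 = 159.4 N, so equilibrium requires friction f = -159.4 N (down-slope).
The limit of static friction is μ_s N = 346.7 N.
|f_req| = 159.4 ≤ 346.7 N → the machine part is in equilibrium; friction equals the required value.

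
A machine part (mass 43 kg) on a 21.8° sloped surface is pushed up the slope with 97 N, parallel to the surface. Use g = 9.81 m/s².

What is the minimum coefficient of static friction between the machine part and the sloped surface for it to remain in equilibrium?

N = m g cos θ = 391.7 N.
Friction must make up the shortfall along the incline: f = m g sin θ − P = 156.7 − 97 = 59.65 N.
At the threshold f = μ_s N, so μ_s,min = 59.65/391.7 = 0.152.

μ_s,min ≈ 0.152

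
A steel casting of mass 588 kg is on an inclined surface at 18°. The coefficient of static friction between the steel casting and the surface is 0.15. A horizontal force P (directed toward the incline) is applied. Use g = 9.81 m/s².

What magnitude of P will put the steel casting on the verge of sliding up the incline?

P ≈ 2880 N

At impending motion up the slope, friction acts down-slope at its limit: f = μ_s N.
Perpendicular to the incline: N = m g cos θ + P sin θ.
Along the incline: P cos θ = m g sin θ + μ_s N = m g sin θ + μ_s (m g cos θ + P sin θ).
Solving, P (cos θ − μ_s sin θ) = m g (sin θ + μ_s cos θ), so P = 588×9.81×(sin 18° + 0.15 cos 18°)/(cos 18° − 0.15 sin 18°) = 5770×0.4517/0.9047 = 2880 N.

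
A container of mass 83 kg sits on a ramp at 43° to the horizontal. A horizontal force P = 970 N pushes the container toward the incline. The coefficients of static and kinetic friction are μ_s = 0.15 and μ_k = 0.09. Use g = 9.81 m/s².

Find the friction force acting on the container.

Resolve perpendicular to the incline: N = m g cos θ + P sin θ = 83×9.81×cos 43° + 970×sin 43° = 1257 N.
Parallel to the incline: P cos θ − m g sin θ = 709.4 − 555.3 = 154.1 N; the friction needed to balance this is 154.1 N acting down the slope.
Maximum static friction: μ_s N = 0.15 × 1257 = 188.6 N.
Since 154.1 N is within the 188.6 N limit, the container stays put and friction is exactly 154 N.

f ≈ 154 N (down the incline)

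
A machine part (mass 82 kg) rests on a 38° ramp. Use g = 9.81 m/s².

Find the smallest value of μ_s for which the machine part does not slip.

μ_s,min ≈ 0.781

At the slip threshold m g sin θ = μ_s m g cos θ, so μ_s,min = tan θ.
μ_s,min = tan 38° = 0.781.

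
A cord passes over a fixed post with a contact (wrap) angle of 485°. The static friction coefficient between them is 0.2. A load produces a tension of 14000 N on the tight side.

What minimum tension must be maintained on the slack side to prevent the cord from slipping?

Capstan equation at impending slip: T_tight/T_slack = e^{μβ}.
β = 485° = 8.465 rad; e^{μβ} = e^{0.2×8.465} = 5.436.
T_slack = T_tight / e^{μβ} = 14000 / 5.436 = 2580 N.

T_min ≈ 2580 N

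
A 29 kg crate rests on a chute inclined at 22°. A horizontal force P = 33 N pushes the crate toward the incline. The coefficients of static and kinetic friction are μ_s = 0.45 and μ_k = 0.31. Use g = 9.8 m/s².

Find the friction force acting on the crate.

Resolve perpendicular to the incline: N = m g cos θ + P sin θ = 29×9.8×cos 22° + 33×sin 22° = 275.9 N.
Parallel to the incline: P cos θ − m g sin θ = 30.6 − 106.5 = -75.87 N; the friction needed to balance this is 75.87 N acting up the slope.
The limit of static friction is μ_s N = 124.1 N.
Since 75.87 N is within the 124.1 N limit, the crate stays put and friction is exactly 75.9 N.

f ≈ 75.9 N (up the incline)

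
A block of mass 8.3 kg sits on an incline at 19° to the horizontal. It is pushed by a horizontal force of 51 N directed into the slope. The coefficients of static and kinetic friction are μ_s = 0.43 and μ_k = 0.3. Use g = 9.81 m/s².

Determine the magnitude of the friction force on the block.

f ≈ 21.7 N (down the incline)

The horizontal push has a component P sin θ into the surface, so N = m g cos θ + P sin θ = 76.99 + 16.6 = 93.59 N.
Parallel to the incline: P cos θ − m g sin θ = 48.22 − 26.51 = 21.71 N; the friction needed to balance this is 21.71 N acting down the slope.
The limit of static friction is μ_s N = 40.24 N.
Since 21.71 N is within the 40.24 N limit, the block stays put and friction is exactly 21.7 N.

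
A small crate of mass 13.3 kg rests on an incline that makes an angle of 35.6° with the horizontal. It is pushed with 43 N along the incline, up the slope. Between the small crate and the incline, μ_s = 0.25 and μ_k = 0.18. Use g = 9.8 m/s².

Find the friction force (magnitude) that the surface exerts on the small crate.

f ≈ 19.1 N (up the incline)

Perpendicular to the surface, N = m g cos θ = 13.3·9.8·cos 35.6° = 106 N.
For equilibrium along the incline the friction force must supply f = m g sin θ − P = 75.87 − 43 = 32.87 N (positive meaning up-slope).
The static-friction ceiling is μ_s N = 0.25 × 106 = 26.49 N.
|32.87| exceeds 26.49 N, so the small crate slips down-slope; friction is kinetic, f = μ_k N = 0.18×106 = 19.1 N.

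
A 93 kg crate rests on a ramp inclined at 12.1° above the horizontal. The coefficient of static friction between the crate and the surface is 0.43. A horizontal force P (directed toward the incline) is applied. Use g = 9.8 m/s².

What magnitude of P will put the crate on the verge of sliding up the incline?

At impending motion up the slope, friction acts down-slope at its limit: f = μ_s N.
Perpendicular to the incline: N = m g cos θ + P sin θ.
Along the incline: P cos θ = m g sin θ + μ_s N = m g sin θ + μ_s (m g cos θ + P sin θ).
Solving, P (cos θ − μ_s sin θ) = m g (sin θ + μ_s cos θ), so P = 93×9.8×(sin 12.1° + 0.43 cos 12.1°)/(cos 12.1° − 0.43 sin 12.1°) = 911×0.6301/0.8876 = 647 N.

P ≈ 647 N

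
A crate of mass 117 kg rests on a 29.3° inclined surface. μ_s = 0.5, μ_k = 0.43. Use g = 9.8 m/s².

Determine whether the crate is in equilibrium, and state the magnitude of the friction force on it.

f ≈ 430 N

N = m g cos θ = 1000 N.
Down-slope weight component: m g sin θ = 561 N.
μ_s N = 500 N.
561 > 500 N, so it slides; kinetic friction f = μ_k N = 0.43×1000 = 430 N.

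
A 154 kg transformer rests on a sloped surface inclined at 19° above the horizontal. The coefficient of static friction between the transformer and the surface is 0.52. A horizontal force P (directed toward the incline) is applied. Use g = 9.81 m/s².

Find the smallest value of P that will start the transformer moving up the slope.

P ≈ 1590 N

At impending motion up the slope, friction acts down-slope at its limit: f = μ_s N.
Perpendicular to the incline: N = m g cos θ + P sin θ.
Along the incline: P cos θ = m g sin θ + μ_s N = m g sin θ + μ_s (m g cos θ + P sin θ).
Solving, P (cos θ − μ_s sin θ) = m g (sin θ + μ_s cos θ), so P = 154×9.81×(sin 19° + 0.52 cos 19°)/(cos 19° − 0.52 sin 19°) = 1510×0.8172/0.7762 = 1590 N.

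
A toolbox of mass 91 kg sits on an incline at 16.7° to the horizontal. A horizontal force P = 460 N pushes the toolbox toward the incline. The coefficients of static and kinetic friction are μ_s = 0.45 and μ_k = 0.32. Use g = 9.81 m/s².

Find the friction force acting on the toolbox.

Resolve perpendicular to the incline: N = m g cos θ + P sin θ = 91×9.81×cos 16.7° + 460×sin 16.7° = 987.2 N.
Parallel to the incline: P cos θ − m g sin θ = 440.6 − 256.5 = 184.1 N; the friction needed to balance this is 184.1 N acting down the slope.
The limit of static friction is μ_s N = 444.3 N.
Since 184.1 N is within the 444.3 N limit, the toolbox stays put and friction is exactly 184 N.

f ≈ 184 N (down the incline)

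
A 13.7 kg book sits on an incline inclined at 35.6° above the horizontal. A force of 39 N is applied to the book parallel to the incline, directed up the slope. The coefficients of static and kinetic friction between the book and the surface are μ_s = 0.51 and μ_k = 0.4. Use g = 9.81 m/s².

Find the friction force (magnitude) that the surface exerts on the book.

f ≈ 39.2 N (up the incline)

Perpendicular to the surface, N = m g cos θ = 13.7·9.81·cos 35.6° = 109.3 N.
The friction needed for equilibrium is m g sin θ − P = 78.24 − 39 = 39.24 N, measured positive up-slope.
Static friction can supply at most μ_s N = 55.73 N.
Since |39.24| ≤ 55.73 N, no slip — friction simply equals what equilibrium demands.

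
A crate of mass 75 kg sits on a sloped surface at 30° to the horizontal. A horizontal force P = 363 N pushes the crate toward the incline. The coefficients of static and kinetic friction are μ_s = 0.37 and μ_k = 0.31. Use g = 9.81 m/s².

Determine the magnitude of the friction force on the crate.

f ≈ 53.5 N (up the incline)

Normal direction: N = m g cos θ + P sin θ = 818.7 N.
Along the incline, the net driving force (taking up-slope positive) is P cos θ − m g sin θ = 314.4 − 367.9 = -53.51 N, so equilibrium requires friction f = 53.51 N (up-slope).
The limit of static friction is μ_s N = 302.9 N.
Since 53.51 N is within the 302.9 N limit, the crate stays put and friction is exactly 53.5 N.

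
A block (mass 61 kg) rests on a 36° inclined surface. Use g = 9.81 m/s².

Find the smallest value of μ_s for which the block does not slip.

At the slip threshold m g sin θ = μ_s m g cos θ, so μ_s,min = tan θ.
μ_s,min = tan 36° = 0.727.

μ_s,min ≈ 0.727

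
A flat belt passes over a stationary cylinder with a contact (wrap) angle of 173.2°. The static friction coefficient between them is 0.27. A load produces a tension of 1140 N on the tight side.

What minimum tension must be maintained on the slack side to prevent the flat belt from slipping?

T_min ≈ 504 N

Capstan equation at impending slip: T_tight/T_slack = e^{μβ}.
β = 173.2° = 3.023 rad; e^{μβ} = e^{0.27×3.023} = 2.262.
T_slack = T_tight / e^{μβ} = 1140 / 2.262 = 504 N.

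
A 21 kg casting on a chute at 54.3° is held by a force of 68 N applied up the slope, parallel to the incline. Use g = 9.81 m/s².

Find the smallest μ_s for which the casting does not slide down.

N = m g cos θ = 120.2 N.
Friction must make up the shortfall along the incline: f = m g sin θ − P = 167.3 − 68 = 99.3 N.
At the threshold f = μ_s N, so μ_s,min = 99.3/120.2 = 0.826.

μ_s,min ≈ 0.826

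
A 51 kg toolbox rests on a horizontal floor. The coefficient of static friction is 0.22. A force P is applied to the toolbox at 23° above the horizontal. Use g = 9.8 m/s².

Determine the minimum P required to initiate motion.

P ≈ 109 N

N = m g − P sin α (the pull lifts the toolbox).
At impending slip, P cos α = μ_s N = μ_s (m g − P sin α).
Solving: P (cos α + μ_s sin α) = μ_s m g → P = 0.22×500/(cos 23° + 0.22 sin 23°) = 110/1.006 = 109 N.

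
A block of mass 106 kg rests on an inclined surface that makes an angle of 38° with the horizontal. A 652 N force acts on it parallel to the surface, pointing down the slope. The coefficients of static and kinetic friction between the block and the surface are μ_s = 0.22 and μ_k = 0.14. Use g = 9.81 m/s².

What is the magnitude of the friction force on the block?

Perpendicular to the surface, N = m g cos θ = 106·9.81·cos 38° = 819.4 N.
The friction needed for equilibrium is m g sin θ + P = 640.2 + 652 = 1292 N, measured positive up-slope.
Static friction can supply at most μ_s N = 180.3 N.
|1292| exceeds 180.3 N, so the block slips down-slope; friction is kinetic, f = μ_k N = 0.14×819.4 = 115 N.

f ≈ 115 N (up the incline)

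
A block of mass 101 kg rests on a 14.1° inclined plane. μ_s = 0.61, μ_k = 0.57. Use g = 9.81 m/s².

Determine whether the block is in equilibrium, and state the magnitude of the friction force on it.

N = m g cos θ = 961 N.
Down-slope weight component: m g sin θ = 241 N.
μ_s N = 586 N.
241 ≤ 586 N, so it stays put; friction = 241 N.

f ≈ 241 N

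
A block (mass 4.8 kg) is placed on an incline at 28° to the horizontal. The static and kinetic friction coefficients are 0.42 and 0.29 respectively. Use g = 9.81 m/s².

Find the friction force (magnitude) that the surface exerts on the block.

Perpendicular to the surface, N = m g cos θ = 4.8·9.81·cos 28° = 41.58 N.
Along the slope the weight component is m g sin θ = 22.11 N; friction must supply exactly this, acting up-slope.
Maximum static friction available: μ_s N = 0.42 × 41.58 = 17.46 N.
|22.11| exceeds 17.46 N, so the block slips down-slope; friction is kinetic, f = μ_k N = 0.29×41.58 = 12.1 N.

f ≈ 12.1 N (up the incline)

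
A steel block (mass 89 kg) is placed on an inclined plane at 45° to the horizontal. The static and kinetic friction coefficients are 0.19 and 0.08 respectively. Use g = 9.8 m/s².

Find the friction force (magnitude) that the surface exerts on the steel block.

f ≈ 49.3 N (up the incline)

Normal force: N = m g cos θ = 89 × 9.8 × cos 45° = 616.7 N.
Along the slope the weight component is m g sin θ = 616.7 N; friction must supply exactly this, acting up-slope.
The static-friction ceiling is μ_s N = 0.19 × 616.7 = 117.2 N.
|616.7| exceeds 117.2 N, so the steel block slips down-slope; friction is kinetic, f = μ_k N = 0.08×616.7 = 49.3 N.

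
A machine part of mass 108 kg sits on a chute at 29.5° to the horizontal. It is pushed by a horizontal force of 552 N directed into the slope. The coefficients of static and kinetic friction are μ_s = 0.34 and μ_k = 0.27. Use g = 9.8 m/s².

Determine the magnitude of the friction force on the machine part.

Normal direction: N = m g cos θ + P sin θ = 1193 N.
Along the incline, the net driving force (taking up-slope positive) is P cos θ − m g sin θ = 480.4 − 521.2 = -40.74 N, so equilibrium requires friction f = 40.74 N (up-slope).
Maximum static friction: μ_s N = 0.34 × 1193 = 405.6 N.
|f_req| = 40.74 ≤ 405.6 N → the machine part is in equilibrium; friction equals the required value.

f ≈ 40.7 N (up the incline)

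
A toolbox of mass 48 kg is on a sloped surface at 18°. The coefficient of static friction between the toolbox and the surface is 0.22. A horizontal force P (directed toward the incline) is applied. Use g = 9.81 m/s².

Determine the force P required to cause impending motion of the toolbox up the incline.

At impending motion up the slope, friction acts down-slope at its limit: f = μ_s N.
Perpendicular to the incline: N = m g cos θ + P sin θ.
Along the incline: P cos θ = m g sin θ + μ_s N = m g sin θ + μ_s (m g cos θ + P sin θ).
Solving, P (cos θ − μ_s sin θ) = m g (sin θ + μ_s cos θ), so P = 48×9.81×(sin 18° + 0.22 cos 18°)/(cos 18° − 0.22 sin 18°) = 471×0.5182/0.8831 = 276 N.

P ≈ 276 N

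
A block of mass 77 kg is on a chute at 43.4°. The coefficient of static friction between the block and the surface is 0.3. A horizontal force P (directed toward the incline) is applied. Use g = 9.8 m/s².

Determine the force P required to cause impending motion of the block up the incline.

P ≈ 1310 N

At impending motion up the slope, friction acts down-slope at its limit: f = μ_s N.
Perpendicular to the incline: N = m g cos θ + P sin θ.
Along the incline: P cos θ = m g sin θ + μ_s N = m g sin θ + μ_s (m g cos θ + P sin θ).
Solving, P (cos θ − μ_s sin θ) = m g (sin θ + μ_s cos θ), so P = 77×9.8×(sin 43.4° + 0.3 cos 43.4°)/(cos 43.4° − 0.3 sin 43.4°) = 755×0.9051/0.5204 = 1310 N.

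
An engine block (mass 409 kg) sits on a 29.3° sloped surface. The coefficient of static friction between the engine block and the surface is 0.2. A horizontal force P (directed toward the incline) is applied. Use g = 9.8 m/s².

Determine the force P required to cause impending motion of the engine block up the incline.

P ≈ 3440 N

At impending motion up the slope, friction acts down-slope at its limit: f = μ_s N.
Perpendicular to the incline: N = m g cos θ + P sin θ.
Along the incline: P cos θ = m g sin θ + μ_s N = m g sin θ + μ_s (m g cos θ + P sin θ).
Solving, P (cos θ − μ_s sin θ) = m g (sin θ + μ_s cos θ), so P = 409×9.8×(sin 29.3° + 0.2 cos 29.3°)/(cos 29.3° − 0.2 sin 29.3°) = 4010×0.6638/0.7742 = 3440 N.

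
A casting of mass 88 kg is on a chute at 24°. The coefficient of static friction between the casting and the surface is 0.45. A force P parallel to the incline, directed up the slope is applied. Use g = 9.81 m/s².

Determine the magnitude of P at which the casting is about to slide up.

P ≈ 706 N

At impending motion up the slope, friction acts down-slope at its limit: f = μ_s N.
P is parallel to the surface, so N = m g cos θ = 789 N.
Along the incline: P = m g sin θ + μ_s N = 351 + 0.45×789 = 706 N.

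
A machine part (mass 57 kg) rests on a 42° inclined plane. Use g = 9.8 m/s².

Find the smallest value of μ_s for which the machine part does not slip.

At the slip threshold m g sin θ = μ_s m g cos θ, so μ_s,min = tan θ.
μ_s,min = tan 42° = 0.9.

μ_s,min ≈ 0.9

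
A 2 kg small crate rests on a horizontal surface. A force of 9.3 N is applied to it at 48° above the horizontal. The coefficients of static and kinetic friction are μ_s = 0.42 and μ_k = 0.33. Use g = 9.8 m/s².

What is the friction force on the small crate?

The vertical component of P reduces the normal force: N = m g − P sin α = 19.6 − 6.911 = 12.69 N.
The horizontal driving force is P cos α = 6.223 N, so equilibrium needs friction f = 6.223 N.
The static-friction limit is μ_s N = 5.329 N.
6.223 > 5.329 N → the small crate slides; f = μ_k N = 0.33×12.69 = 4.19 N.

f ≈ 4.19 N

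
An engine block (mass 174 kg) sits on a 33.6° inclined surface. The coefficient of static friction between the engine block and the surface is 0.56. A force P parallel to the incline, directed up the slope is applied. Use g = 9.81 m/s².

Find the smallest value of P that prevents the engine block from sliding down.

P_min ≈ 148 N

The engine block tends to slide down (tan θ > μ_s), so at the point of impending slip friction acts up-slope at its limit: f = μ_s N.
P is parallel to the surface, so N = m g cos θ = 1420 N.
Along the incline: P + μ_s N = m g sin θ, so P = 945 − 0.56×1420 = 148 N.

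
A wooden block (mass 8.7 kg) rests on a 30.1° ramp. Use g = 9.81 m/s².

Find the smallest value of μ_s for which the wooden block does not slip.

At the slip threshold m g sin θ = μ_s m g cos θ, so μ_s,min = tan θ.
μ_s,min = tan 30.1° = 0.58.

μ_s,min ≈ 0.58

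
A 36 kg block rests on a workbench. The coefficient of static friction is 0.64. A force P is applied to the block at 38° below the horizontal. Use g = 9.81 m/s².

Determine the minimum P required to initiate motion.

N = m g + P sin α (the push presses the block into the workbench).
At impending slip, P cos α = μ_s N = μ_s (m g + P sin α).
Solving: P (cos α − μ_s sin α) = μ_s m g → P = 0.64×353/(cos 38° − 0.64 sin 38°) = 226/0.394 = 574 N.

P ≈ 574 N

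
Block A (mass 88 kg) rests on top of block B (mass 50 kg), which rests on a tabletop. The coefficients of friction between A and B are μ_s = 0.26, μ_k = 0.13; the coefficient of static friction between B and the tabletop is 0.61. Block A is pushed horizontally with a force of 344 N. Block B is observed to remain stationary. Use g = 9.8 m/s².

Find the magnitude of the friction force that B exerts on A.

Between the blocks, N₁ = m_A g = 862.4 N.
Maximum static friction on A from B: μ_s N₁ = 0.26×862.4 = 224.2 N.
Since P = 344 N > 224.2 N, A slides on B; the A–B friction is kinetic: f₁ = μ_k N₁ = 0.13×862.4 = 112 N.
B experiences an equal 112 N forward from A (third law). B is in equilibrium, so the floor supplies f₂ = 112 N of static friction (limit μ_s(m_A+m_B)g = 825 N, not exceeded).

f ≈ 112 N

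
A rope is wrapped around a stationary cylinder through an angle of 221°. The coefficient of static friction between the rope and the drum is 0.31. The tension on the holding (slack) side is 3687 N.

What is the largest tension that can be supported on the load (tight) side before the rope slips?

At impending slip the capstan equation gives T₂/T₁ = e^{μβ} with β in radians.
β = 221° × π/180 = 3.857 rad.
e^{μβ} = e^{0.31×3.857} = 3.306.
T₂ = T₁ · e^{μβ} = 3687 × 3.306 = 12200 N.

T_max ≈ 12200 N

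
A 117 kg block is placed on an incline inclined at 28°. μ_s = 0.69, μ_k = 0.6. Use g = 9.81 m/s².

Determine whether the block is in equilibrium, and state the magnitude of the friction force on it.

f ≈ 539 N

N = m g cos θ = 1010 N.
Down-slope weight component: m g sin θ = 539 N.
μ_s N = 699 N.
539 ≤ 699 N, so it stays put; friction = 539 N.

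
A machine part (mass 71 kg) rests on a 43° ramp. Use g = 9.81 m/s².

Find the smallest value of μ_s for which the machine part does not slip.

At the slip threshold m g sin θ = μ_s m g cos θ, so μ_s,min = tan θ.
μ_s,min = tan 43° = 0.933.

μ_s,min ≈ 0.933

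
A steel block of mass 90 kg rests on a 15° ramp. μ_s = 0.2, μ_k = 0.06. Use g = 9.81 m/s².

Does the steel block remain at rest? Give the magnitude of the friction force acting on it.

f ≈ 51.2 N

N = m g cos θ = 853 N.
Down-slope weight component: m g sin θ = 229 N.
μ_s N = 171 N.
229 > 171 N, so it slides; kinetic friction f = μ_k N = 0.06×853 = 51.2 N.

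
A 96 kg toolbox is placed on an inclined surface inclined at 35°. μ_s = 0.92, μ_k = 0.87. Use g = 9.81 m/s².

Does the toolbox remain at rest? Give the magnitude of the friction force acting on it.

f ≈ 540 N

N = m g cos θ = 771 N.
Down-slope weight component: m g sin θ = 540 N.
μ_s N = 710 N.
540 ≤ 710 N, so it stays put; friction = 540 N.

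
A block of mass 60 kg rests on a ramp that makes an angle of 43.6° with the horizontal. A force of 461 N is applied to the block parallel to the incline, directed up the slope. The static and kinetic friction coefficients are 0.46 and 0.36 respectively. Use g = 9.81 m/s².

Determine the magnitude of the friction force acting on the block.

f ≈ 55.1 N (down the incline)

The normal reaction is N = m g cos θ = 426.2 N.
For equilibrium along the incline the friction force must supply f = m g sin θ − P = 405.9 − 461 = -55.09 N (positive meaning up-slope).
Maximum static friction available: μ_s N = 0.46 × 426.2 = 196.1 N.
Since |-55.09| ≤ 196.1 N, static friction is sufficient; f equals the required value, not μ_s N.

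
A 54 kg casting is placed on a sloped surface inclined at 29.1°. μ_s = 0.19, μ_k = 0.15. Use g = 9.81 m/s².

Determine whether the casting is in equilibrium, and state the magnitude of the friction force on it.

N = m g cos θ = 463 N.
Down-slope weight component: m g sin θ = 258 N.
μ_s N = 87.9 N.
258 > 87.9 N, so it slides; kinetic friction f = μ_k N = 0.15×463 = 69.4 N.

f ≈ 69.4 N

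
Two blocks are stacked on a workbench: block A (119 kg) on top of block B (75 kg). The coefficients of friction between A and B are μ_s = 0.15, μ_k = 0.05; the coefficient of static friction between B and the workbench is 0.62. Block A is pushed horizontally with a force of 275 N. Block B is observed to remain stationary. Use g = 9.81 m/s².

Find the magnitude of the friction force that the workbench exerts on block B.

Normal force at the A–B interface: N₁ = m_A g = 1167 N.
So the A–B interface can sustain at most μ_s N₁ = 175.1 N of static friction.
P = 275 N exceeds that limit, so A slips over B and the interface friction becomes kinetic: f₁ = μ_k N₁ = 0.05×1167 = 58.4 N.
By Newton's third law B feels 58.4 N forward from A. With B stationary, the floor's static friction on B balances it: f₂ = 58.4 N (well within μ_s(m_A+m_B)g = 1180 N).

f ≈ 58.4 N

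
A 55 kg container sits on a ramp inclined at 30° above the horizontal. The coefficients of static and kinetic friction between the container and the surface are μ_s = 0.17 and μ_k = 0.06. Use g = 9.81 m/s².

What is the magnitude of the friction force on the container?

Perpendicular to the surface, N = m g cos θ = 55·9.81·cos 30° = 467.3 N.
For equilibrium along the incline, friction must balance the weight component: f = m g sin θ = 269.8 N up the slope.
Static friction can supply at most μ_s N = 79.43 N.
Since |269.8| > 79.43 N, static friction cannot hold it; the container slides down the incline and kinetic friction applies: f = μ_k N = 0.06 × 467.3 = 28 N.

f ≈ 28 N (up the incline)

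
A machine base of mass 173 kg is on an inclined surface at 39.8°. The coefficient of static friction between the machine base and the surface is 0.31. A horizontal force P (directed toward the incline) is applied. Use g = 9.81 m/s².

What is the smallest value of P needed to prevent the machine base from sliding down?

P_min ≈ 706 N

The machine base tends to slide down (tan θ > μ_s), so at the point of impending slip friction acts up-slope at its limit: f = μ_s N.
Perpendicular to the incline: N = m g cos θ + P sin θ.
Along the incline: P cos θ + μ_s N = m g sin θ, i.e. P cos θ + μ_s (m g cos θ + P sin θ) = m g sin θ.
Solving, P (cos θ + μ_s sin θ) = m g (sin θ − μ_s cos θ), so P = 1700×0.4019/0.9667 = 706 N.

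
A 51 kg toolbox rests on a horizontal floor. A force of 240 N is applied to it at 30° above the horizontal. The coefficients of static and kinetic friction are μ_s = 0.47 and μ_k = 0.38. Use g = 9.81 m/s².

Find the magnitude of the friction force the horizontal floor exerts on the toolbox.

N = m g − P sin α = 500.3 − 240×sin 30° = 380.3 N.
For equilibrium, f = P cos α = 240×cos 30° = 207.8 N.
μ_s N = 0.47 × 380.3 = 178.7 N.
The required friction exceeds μ_s N, so the toolbox moves and f = μ_k N = 145 N.

f ≈ 145 N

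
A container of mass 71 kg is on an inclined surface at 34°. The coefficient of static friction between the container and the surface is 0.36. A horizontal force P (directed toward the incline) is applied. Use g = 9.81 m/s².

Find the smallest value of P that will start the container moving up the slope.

At impending motion up the slope, friction acts down-slope at its limit: f = μ_s N.
Perpendicular to the incline: N = m g cos θ + P sin θ.
Along the incline: P cos θ = m g sin θ + μ_s N = m g sin θ + μ_s (m g cos θ + P sin θ).
Solving, P (cos θ − μ_s sin θ) = m g (sin θ + μ_s cos θ), so P = 71×9.81×(sin 34° + 0.36 cos 34°)/(cos 34° − 0.36 sin 34°) = 697×0.8576/0.6277 = 952 N.

P ≈ 952 N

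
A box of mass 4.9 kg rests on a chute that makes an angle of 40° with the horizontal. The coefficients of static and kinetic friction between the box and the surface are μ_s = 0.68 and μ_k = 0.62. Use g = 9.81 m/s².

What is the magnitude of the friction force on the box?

Normal force: N = m g cos θ = 4.9 × 9.81 × cos 40° = 36.82 N.
For equilibrium along the incline, friction must balance the weight component: f = m g sin θ = 30.9 N up the slope.
The static-friction ceiling is μ_s N = 0.68 × 36.82 = 25.04 N.
|30.9| exceeds 25.04 N, so the box slips down-slope; friction is kinetic, f = μ_k N = 0.62×36.82 = 22.8 N.

f ≈ 22.8 N (up the incline)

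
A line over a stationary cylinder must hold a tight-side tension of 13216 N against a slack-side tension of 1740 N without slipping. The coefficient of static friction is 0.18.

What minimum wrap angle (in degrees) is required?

T₂/T₁ = e^{μβ} → β = ln(T₂/T₁)/μ.
β = ln(13216/1740)/0.18 = 2.028/0.18 = 11.26 rad.
In degrees: β = 11.26 × 180/π = 645°.

β_min ≈ 645°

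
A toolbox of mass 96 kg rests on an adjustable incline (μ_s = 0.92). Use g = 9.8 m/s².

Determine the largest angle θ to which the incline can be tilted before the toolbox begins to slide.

At the slip threshold, m g sin θ = μ_s · m g cos θ, so tan θ = μ_s.
θ_max = arctan(0.92) = 42.6°.

θ_max ≈ 42.6°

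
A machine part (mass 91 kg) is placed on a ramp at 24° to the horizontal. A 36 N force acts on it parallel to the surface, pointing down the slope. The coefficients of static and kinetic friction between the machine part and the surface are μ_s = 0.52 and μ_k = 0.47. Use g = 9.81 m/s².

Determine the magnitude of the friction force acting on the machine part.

f ≈ 399 N (up the incline)

The normal reaction is N = m g cos θ = 815.5 N.
Parallel to the incline, ΣF = 0 gives f = m g sin θ + P = 363.1 + 36 = 399.1 N (up-slope positive).
Static friction can supply at most μ_s N = 424.1 N.
Since |399.1| ≤ 424.1 N, the machine part remains in static equilibrium and friction takes exactly the required value.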